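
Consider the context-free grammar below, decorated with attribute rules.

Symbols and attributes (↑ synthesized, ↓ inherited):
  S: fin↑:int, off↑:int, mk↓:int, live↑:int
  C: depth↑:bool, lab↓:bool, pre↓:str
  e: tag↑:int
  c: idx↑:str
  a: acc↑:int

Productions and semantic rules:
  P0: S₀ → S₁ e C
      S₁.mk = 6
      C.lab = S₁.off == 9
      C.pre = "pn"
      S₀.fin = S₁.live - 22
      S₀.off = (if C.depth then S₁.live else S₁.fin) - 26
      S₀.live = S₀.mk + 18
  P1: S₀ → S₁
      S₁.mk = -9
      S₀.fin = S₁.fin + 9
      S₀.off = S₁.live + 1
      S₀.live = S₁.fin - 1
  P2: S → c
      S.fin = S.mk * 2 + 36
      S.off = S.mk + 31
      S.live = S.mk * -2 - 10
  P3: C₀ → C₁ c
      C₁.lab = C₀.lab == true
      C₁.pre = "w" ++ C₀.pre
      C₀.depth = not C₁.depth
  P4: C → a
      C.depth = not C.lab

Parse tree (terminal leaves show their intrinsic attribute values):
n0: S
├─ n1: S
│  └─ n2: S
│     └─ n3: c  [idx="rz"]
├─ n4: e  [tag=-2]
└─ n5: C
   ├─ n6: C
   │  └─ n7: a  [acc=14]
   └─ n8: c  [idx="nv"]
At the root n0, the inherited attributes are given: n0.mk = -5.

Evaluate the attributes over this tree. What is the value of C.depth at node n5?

true

1. n0.mk = -5  [given at root]
2. n1.mk = 6  [6]
3. n2.mk = -9  [-9]
4. n3.idx = "rz"  [terminal]
5. n2.fin = 18  [S.mk * 2 + 36]
6. n2.off = 22  [S.mk + 31]
7. n2.live = 8  [S.mk * -2 - 10]
8. n1.fin = 27  [S₁.fin + 9]
9. n1.off = 9  [S₁.live + 1]
10. n1.live = 17  [S₁.fin - 1]
11. n4.tag = -2  [terminal]
12. n5.lab = true  [S₁.off == 9]
13. n5.pre = "pn"  ["pn"]
14. n6.lab = true  [C₀.lab == true]
15. n6.pre = "wpn"  ["w" ++ C₀.pre]
16. n7.acc = 14  [terminal]
17. n6.depth = false  [not C.lab]
18. n8.idx = "nv"  [terminal]
19. n5.depth = true  [not C₁.depth]
20. n0.fin = -5  [S₁.live - 22]
21. n0.off = -9  [(if C.depth then S₁.live else S₁.fin) - 26]
22. n0.live = 13  [S₀.mk + 18]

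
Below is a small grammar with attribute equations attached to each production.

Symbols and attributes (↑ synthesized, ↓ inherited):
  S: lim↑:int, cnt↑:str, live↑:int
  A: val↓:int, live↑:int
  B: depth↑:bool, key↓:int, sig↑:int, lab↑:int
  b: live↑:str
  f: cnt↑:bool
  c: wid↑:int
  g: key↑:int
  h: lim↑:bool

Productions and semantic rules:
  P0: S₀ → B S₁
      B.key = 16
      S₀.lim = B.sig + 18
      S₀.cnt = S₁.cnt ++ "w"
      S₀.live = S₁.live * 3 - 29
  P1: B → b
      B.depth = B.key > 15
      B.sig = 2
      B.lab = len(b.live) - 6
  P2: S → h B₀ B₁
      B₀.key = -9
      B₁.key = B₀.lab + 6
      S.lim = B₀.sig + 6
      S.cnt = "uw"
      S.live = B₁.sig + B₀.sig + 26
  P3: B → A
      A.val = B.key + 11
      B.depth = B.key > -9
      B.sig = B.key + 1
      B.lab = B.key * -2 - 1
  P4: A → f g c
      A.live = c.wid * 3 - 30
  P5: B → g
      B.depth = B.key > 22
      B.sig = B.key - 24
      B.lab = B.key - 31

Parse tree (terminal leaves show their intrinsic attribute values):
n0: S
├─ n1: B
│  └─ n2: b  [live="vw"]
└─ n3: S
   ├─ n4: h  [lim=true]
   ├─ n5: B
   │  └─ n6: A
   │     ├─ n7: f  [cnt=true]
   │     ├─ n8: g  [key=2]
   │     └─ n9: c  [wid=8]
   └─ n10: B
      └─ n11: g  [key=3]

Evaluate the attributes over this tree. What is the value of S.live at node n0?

1. n1.key = 16  [16]
2. n2.live = "vw"  [terminal]
3. n1.depth = true  [B.key > 15]
4. n1.sig = 2  [2]
5. n1.lab = -4  [len(b.live) - 6]
6. n4.lim = true  [terminal]
7. n5.key = -9  [-9]
8. n6.val = 2  [B.key + 11]
9. n7.cnt = true  [terminal]
10. n8.key = 2  [terminal]
11. n9.wid = 8  [terminal]
12. n6.live = -6  [c.wid * 3 - 30]
13. n5.depth = false  [B.key > -9]
14. n5.sig = -8  [B.key + 1]
15. n5.lab = 17  [B.key * -2 - 1]
16. n10.key = 23  [B₀.lab + 6]
17. n11.key = 3  [terminal]
18. n10.depth = true  [B.key > 22]
19. n10.sig = -1  [B.key - 24]
20. n10.lab = -8  [B.key - 31]
21. n3.lim = -2  [B₀.sig + 6]
22. n3.cnt = "uw"  ["uw"]
23. n3.live = 17  [B₁.sig + B₀.sig + 26]
24. n0.lim = 20  [B.sig + 18]
25. n0.cnt = "uww"  [S₁.cnt ++ "w"]
26. n0.live = 22  [S₁.live * 3 - 29]

22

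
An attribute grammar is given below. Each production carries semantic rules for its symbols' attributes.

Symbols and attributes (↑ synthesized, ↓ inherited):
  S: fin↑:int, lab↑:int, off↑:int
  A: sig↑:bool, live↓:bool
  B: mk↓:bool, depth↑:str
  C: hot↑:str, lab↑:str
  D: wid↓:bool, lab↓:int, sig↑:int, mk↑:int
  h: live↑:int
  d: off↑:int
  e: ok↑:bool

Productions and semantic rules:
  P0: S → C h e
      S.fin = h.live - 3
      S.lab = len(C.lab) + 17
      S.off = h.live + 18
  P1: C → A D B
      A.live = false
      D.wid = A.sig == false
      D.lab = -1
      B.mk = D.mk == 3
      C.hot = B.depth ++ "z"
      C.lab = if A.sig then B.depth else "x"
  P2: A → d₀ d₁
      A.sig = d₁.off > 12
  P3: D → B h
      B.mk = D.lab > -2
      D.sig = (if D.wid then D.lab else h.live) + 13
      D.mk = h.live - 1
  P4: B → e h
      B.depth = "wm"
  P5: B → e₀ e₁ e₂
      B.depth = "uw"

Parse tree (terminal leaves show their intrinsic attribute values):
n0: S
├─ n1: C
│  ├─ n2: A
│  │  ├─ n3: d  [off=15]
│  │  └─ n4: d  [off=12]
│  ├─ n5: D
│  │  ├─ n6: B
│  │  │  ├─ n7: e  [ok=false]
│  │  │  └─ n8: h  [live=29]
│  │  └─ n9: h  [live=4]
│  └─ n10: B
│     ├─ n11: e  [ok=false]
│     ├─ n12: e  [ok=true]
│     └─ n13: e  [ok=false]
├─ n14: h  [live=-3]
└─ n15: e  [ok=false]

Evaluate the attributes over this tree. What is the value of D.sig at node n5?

12

1. n2.live = false  [false]
2. n3.off = 15  [terminal]
3. n4.off = 12  [terminal]
4. n2.sig = false  [d₁.off > 12]
5. n5.wid = true  [A.sig == false]
6. n5.lab = -1  [-1]
7. n6.mk = true  [D.lab > -2]
8. n7.ok = false  [terminal]
9. n8.live = 29  [terminal]
10. n6.depth = "wm"  ["wm"]
11. n9.live = 4  [terminal]
12. n5.sig = 12  [(if D.wid then D.lab else h.live) + 13]
13. n5.mk = 3  [h.live - 1]
14. n10.mk = true  [D.mk == 3]
15. n11.ok = false  [terminal]
16. n12.ok = true  [terminal]
17. n13.ok = false  [terminal]
18. n10.depth = "uw"  ["uw"]
19. n1.hot = "uwz"  [B.depth ++ "z"]
20. n1.lab = "x"  [if A.sig then B.depth else "x"]
21. n14.live = -3  [terminal]
22. n15.ok = false  [terminal]
23. n0.fin = -6  [h.live - 3]
24. n0.lab = 18  [len(C.lab) + 17]
25. n0.off = 15  [h.live + 18]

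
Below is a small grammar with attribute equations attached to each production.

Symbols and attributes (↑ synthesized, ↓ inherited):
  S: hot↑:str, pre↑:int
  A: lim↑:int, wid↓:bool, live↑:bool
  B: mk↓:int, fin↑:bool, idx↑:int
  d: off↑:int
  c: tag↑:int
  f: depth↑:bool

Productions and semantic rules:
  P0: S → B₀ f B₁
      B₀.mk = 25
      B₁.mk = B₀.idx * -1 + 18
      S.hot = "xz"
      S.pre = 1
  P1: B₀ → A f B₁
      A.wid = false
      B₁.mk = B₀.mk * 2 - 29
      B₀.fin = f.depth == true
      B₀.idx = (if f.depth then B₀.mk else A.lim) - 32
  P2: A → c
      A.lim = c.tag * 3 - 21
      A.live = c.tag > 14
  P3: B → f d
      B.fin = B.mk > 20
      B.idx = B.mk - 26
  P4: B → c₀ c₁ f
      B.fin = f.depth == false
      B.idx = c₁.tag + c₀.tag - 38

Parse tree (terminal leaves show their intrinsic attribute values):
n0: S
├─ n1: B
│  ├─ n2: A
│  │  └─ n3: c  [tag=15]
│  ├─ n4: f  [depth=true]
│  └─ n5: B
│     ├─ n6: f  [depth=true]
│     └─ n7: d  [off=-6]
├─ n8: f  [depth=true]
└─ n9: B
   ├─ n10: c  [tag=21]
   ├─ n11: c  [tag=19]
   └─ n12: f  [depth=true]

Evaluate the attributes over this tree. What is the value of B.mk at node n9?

1. n1.mk = 25  [25]
2. n2.wid = false  [false]
3. n3.tag = 15  [terminal]
4. n2.lim = 24  [c.tag * 3 - 21]
5. n2.live = true  [c.tag > 14]
6. n4.depth = true  [terminal]
7. n5.mk = 21  [B₀.mk * 2 - 29]
8. n6.depth = true  [terminal]
9. n7.off = -6  [terminal]
10. n5.fin = true  [B.mk > 20]
11. n5.idx = -5  [B.mk - 26]
12. n1.fin = true  [f.depth == true]
13. n1.idx = -7  [(if f.depth then B₀.mk else A.lim) - 32]
14. n8.depth = true  [terminal]
15. n9.mk = 25  [B₀.idx * -1 + 18]
16. n10.tag = 21  [terminal]
17. n11.tag = 19  [terminal]
18. n12.depth = true  [terminal]
19. n9.fin = false  [f.depth == false]
20. n9.idx = 2  [c₁.tag + c₀.tag - 38]
21. n0.hot = "xz"  ["xz"]
22. n0.pre = 1  [1]

25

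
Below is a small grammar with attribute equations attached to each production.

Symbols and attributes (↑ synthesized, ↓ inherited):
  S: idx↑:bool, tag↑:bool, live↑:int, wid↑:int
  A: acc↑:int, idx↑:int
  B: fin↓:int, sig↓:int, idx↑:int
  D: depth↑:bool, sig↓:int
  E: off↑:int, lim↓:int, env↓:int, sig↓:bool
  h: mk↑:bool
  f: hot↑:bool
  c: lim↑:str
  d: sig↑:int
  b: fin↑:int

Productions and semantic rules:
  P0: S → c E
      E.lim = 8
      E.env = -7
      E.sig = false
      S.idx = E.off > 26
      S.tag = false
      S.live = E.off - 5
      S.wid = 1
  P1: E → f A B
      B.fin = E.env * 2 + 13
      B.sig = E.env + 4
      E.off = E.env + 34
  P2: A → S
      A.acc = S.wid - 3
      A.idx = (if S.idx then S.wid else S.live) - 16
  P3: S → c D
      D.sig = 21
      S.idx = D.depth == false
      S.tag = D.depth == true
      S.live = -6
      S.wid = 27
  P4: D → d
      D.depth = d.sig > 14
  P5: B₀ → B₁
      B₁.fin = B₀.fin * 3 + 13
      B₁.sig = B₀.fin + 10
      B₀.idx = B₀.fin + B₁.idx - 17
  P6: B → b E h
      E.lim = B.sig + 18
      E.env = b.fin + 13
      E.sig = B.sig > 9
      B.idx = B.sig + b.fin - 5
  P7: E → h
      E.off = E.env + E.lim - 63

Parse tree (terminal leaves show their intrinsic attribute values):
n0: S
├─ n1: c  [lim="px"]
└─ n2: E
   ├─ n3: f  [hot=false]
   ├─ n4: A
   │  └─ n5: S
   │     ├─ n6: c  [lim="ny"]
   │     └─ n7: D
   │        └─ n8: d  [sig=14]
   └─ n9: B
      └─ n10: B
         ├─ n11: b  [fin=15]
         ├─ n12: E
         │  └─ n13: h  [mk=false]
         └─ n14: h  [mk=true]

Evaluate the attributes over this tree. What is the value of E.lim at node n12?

1. n1.lim = "px"  [terminal]
2. n2.lim = 8  [8]
3. n2.env = -7  [-7]
4. n2.sig = false  [false]
5. n3.hot = false  [terminal]
6. n6.lim = "ny"  [terminal]
7. n7.sig = 21  [21]
8. n8.sig = 14  [terminal]
9. n7.depth = false  [d.sig > 14]
10. n5.idx = true  [D.depth == false]
11. n5.tag = false  [D.depth == true]
12. n5.live = -6  [-6]
13. n5.wid = 27  [27]
14. n4.acc = 24  [S.wid - 3]
15. n4.idx = 11  [(if S.idx then S.wid else S.live) - 16]
16. n9.fin = -1  [E.env * 2 + 13]
17. n9.sig = -3  [E.env + 4]
18. n10.fin = 10  [B₀.fin * 3 + 13]
19. n10.sig = 9  [B₀.fin + 10]
20. n11.fin = 15  [terminal]
21. n12.lim = 27  [B.sig + 18]
22. n12.env = 28  [b.fin + 13]
23. n12.sig = false  [B.sig > 9]
24. n13.mk = false  [terminal]
25. n12.off = -8  [E.env + E.lim - 63]
26. n14.mk = true  [terminal]
27. n10.idx = 19  [B.sig + b.fin - 5]
28. n9.idx = 1  [B₀.fin + B₁.idx - 17]
29. n2.off = 27  [E.env + 34]
30. n0.idx = true  [E.off > 26]
31. n0.tag = false  [false]
32. n0.live = 22  [E.off - 5]
33. n0.wid = 1  [1]

27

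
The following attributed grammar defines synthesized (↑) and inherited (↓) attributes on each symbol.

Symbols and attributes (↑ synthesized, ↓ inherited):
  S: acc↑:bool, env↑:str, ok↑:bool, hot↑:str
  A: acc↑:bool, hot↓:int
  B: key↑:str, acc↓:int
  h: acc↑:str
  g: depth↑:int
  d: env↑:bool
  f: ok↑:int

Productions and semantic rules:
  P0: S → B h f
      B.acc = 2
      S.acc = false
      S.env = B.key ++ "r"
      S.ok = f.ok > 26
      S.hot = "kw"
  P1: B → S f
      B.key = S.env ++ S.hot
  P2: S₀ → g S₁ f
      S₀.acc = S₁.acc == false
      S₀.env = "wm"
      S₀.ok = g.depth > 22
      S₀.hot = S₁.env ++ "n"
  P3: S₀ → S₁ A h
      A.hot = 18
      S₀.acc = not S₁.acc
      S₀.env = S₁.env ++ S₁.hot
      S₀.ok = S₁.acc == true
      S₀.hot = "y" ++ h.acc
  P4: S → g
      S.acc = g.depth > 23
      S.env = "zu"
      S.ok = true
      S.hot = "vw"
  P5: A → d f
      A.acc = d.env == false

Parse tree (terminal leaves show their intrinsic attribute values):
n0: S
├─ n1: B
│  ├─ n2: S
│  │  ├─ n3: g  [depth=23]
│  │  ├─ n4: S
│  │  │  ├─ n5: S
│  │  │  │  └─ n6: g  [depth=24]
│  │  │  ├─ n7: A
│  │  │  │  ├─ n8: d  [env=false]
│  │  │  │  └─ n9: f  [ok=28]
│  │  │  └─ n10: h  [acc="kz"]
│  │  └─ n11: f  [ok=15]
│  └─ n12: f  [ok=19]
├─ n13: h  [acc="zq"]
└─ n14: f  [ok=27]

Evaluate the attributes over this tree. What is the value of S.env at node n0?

1. n1.acc = 2  [2]
2. n3.depth = 23  [terminal]
3. n6.depth = 24  [terminal]
4. n5.acc = true  [g.depth > 23]
5. n5.env = "zu"  ["zu"]
6. n5.ok = true  [true]
7. n5.hot = "vw"  ["vw"]
8. n7.hot = 18  [18]
9. n8.env = false  [terminal]
10. n9.ok = 28  [terminal]
11. n7.acc = true  [d.env == false]
12. n10.acc = "kz"  [terminal]
13. n4.acc = false  [not S₁.acc]
14. n4.env = "zuvw"  [S₁.env ++ S₁.hot]
15. n4.ok = true  [S₁.acc == true]
16. n4.hot = "ykz"  ["y" ++ h.acc]
17. n11.ok = 15  [terminal]
18. n2.acc = true  [S₁.acc == false]
19. n2.env = "wm"  ["wm"]
20. n2.ok = true  [g.depth > 22]
21. n2.hot = "zuvwn"  [S₁.env ++ "n"]
22. n12.ok = 19  [terminal]
23. n1.key = "wmzuvwn"  [S.env ++ S.hot]
24. n13.acc = "zq"  [terminal]
25. n14.ok = 27  [terminal]
26. n0.acc = false  [false]
27. n0.env = "wmzuvwnr"  [B.key ++ "r"]
28. n0.ok = true  [f.ok > 26]
29. n0.hot = "kw"  ["kw"]

"wmzuvwnr"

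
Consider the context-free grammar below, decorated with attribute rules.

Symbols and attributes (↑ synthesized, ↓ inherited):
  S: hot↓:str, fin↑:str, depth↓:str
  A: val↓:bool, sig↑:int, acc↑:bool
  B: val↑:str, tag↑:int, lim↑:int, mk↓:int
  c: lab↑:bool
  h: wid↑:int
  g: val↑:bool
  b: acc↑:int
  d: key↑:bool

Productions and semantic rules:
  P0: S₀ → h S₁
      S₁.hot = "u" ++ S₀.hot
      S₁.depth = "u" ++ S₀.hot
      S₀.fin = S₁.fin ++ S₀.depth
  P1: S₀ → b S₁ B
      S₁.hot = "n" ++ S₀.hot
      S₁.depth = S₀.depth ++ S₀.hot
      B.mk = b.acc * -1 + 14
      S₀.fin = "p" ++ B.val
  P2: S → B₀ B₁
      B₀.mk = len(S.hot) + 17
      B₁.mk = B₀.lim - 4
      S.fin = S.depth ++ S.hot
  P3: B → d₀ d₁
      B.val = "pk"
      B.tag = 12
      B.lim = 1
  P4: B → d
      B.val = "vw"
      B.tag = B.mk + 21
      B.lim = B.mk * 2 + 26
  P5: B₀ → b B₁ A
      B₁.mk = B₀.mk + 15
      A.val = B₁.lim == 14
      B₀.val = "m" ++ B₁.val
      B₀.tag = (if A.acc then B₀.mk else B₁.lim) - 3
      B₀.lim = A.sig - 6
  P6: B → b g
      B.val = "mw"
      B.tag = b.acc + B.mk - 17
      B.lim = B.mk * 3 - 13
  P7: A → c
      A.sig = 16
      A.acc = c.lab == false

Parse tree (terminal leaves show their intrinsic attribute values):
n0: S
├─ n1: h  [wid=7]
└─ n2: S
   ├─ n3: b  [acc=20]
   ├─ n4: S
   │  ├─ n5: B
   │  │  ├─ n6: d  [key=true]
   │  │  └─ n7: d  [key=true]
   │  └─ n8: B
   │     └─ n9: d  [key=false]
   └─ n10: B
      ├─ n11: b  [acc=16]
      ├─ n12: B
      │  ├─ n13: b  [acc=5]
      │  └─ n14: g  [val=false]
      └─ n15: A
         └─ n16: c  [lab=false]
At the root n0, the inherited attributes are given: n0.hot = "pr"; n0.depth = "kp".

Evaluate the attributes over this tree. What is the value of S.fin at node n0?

"pmmwkp"

1. n0.hot = "pr"  [given at root]
2. n0.depth = "kp"  [given at root]
3. n1.wid = 7  [terminal]
4. n2.hot = "upr"  ["u" ++ S₀.hot]
5. n2.depth = "upr"  ["u" ++ S₀.hot]
6. n3.acc = 20  [terminal]
7. n4.hot = "nupr"  ["n" ++ S₀.hot]
8. n4.depth = "uprupr"  [S₀.depth ++ S₀.hot]
9. n5.mk = 21  [len(S.hot) + 17]
10. n6.key = true  [terminal]
11. n7.key = true  [terminal]
12. n5.val = "pk"  ["pk"]
13. n5.tag = 12  [12]
14. n5.lim = 1  [1]
15. n8.mk = -3  [B₀.lim - 4]
16. n9.key = false  [terminal]
17. n8.val = "vw"  ["vw"]
18. n8.tag = 18  [B.mk + 21]
19. n8.lim = 20  [B.mk * 2 + 26]
20. n4.fin = "upruprnupr"  [S.depth ++ S.hot]
21. n10.mk = -6  [b.acc * -1 + 14]
22. n11.acc = 16  [terminal]
23. n12.mk = 9  [B₀.mk + 15]
24. n13.acc = 5  [terminal]
25. n14.val = false  [terminal]
26. n12.val = "mw"  ["mw"]
27. n12.tag = -3  [b.acc + B.mk - 17]
28. n12.lim = 14  [B.mk * 3 - 13]
29. n15.val = true  [B₁.lim == 14]
30. n16.lab = false  [terminal]
31. n15.sig = 16  [16]
32. n15.acc = true  [c.lab == false]
33. n10.val = "mmw"  ["m" ++ B₁.val]
34. n10.tag = -9  [(if A.acc then B₀.mk else B₁.lim) - 3]
35. n10.lim = 10  [A.sig - 6]
36. n2.fin = "pmmw"  ["p" ++ B.val]
37. n0.fin = "pmmwkp"  [S₁.fin ++ S₀.depth]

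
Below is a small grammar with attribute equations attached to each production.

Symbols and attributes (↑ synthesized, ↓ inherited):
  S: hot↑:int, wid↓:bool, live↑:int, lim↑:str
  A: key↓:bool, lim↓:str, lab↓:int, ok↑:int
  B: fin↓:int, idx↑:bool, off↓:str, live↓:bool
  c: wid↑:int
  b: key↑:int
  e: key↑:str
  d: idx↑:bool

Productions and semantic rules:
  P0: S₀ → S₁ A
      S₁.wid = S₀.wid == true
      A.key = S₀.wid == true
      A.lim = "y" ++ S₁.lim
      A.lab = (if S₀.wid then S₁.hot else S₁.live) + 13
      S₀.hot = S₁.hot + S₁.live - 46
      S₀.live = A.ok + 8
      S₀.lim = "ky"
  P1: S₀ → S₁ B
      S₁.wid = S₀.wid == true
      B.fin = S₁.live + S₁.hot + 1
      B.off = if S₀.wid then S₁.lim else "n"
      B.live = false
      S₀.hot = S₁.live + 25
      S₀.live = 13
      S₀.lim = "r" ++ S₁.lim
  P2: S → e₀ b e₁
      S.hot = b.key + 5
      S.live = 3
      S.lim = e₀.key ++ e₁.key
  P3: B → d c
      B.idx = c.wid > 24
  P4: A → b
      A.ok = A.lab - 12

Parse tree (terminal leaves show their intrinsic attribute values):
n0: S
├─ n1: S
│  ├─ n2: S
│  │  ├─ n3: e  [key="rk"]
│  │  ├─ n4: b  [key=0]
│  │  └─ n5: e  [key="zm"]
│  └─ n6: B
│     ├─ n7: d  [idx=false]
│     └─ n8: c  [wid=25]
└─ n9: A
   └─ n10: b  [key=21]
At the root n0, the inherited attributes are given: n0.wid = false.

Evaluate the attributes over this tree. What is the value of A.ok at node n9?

14

1. n0.wid = false  [given at root]
2. n1.wid = false  [S₀.wid == true]
3. n2.wid = false  [S₀.wid == true]
4. n3.key = "rk"  [terminal]
5. n4.key = 0  [terminal]
6. n5.key = "zm"  [terminal]
7. n2.hot = 5  [b.key + 5]
8. n2.live = 3  [3]
9. n2.lim = "rkzm"  [e₀.key ++ e₁.key]
10. n6.fin = 9  [S₁.live + S₁.hot + 1]
11. n6.off = "n"  [if S₀.wid then S₁.lim else "n"]
12. n6.live = false  [false]
13. n7.idx = false  [terminal]
14. n8.wid = 25  [terminal]
15. n6.idx = true  [c.wid > 24]
16. n1.hot = 28  [S₁.live + 25]
17. n1.live = 13  [13]
18. n1.lim = "rrkzm"  ["r" ++ S₁.lim]
19. n9.key = false  [S₀.wid == true]
20. n9.lim = "yrrkzm"  ["y" ++ S₁.lim]
21. n9.lab = 26  [(if S₀.wid then S₁.hot else S₁.live) + 13]
22. n10.key = 21  [terminal]
23. n9.ok = 14  [A.lab - 12]
24. n0.hot = -5  [S₁.hot + S₁.live - 46]
25. n0.live = 22  [A.ok + 8]
26. n0.lim = "ky"  ["ky"]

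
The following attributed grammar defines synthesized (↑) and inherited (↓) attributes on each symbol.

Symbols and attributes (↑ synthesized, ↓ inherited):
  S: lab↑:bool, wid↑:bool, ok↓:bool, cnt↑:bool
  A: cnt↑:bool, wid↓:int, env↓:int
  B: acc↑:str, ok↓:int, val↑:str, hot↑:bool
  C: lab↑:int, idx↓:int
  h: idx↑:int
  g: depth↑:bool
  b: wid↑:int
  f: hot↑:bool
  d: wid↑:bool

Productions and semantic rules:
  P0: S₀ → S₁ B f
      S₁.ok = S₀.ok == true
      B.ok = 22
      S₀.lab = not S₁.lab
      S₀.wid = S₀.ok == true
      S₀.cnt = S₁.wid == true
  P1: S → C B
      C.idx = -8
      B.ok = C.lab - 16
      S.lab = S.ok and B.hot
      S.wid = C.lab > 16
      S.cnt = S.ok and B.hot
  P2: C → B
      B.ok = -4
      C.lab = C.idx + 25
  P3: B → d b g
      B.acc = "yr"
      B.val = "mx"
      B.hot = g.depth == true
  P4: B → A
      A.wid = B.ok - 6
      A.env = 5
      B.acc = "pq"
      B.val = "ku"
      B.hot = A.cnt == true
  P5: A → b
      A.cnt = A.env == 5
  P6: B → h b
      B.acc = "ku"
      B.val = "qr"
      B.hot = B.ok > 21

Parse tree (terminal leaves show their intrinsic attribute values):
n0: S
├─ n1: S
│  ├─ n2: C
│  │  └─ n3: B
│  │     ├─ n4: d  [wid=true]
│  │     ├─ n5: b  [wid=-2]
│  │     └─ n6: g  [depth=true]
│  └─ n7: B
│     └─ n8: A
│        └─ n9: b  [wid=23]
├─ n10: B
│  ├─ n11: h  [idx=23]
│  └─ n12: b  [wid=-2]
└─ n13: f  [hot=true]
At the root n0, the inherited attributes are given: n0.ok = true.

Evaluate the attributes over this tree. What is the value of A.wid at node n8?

-5

1. n0.ok = true  [given at root]
2. n1.ok = true  [S₀.ok == true]
3. n2.idx = -8  [-8]
4. n3.ok = -4  [-4]
5. n4.wid = true  [terminal]
6. n5.wid = -2  [terminal]
7. n6.depth = true  [terminal]
8. n3.acc = "yr"  ["yr"]
9. n3.val = "mx"  ["mx"]
10. n3.hot = true  [g.depth == true]
11. n2.lab = 17  [C.idx + 25]
12. n7.ok = 1  [C.lab - 16]
13. n8.wid = -5  [B.ok - 6]
14. n8.env = 5  [5]
15. n9.wid = 23  [terminal]
16. n8.cnt = true  [A.env == 5]
17. n7.acc = "pq"  ["pq"]
18. n7.val = "ku"  ["ku"]
19. n7.hot = true  [A.cnt == true]
20. n1.lab = true  [S.ok and B.hot]
21. n1.wid = true  [C.lab > 16]
22. n1.cnt = true  [S.ok and B.hot]
23. n10.ok = 22  [22]
24. n11.idx = 23  [terminal]
25. n12.wid = -2  [terminal]
26. n10.acc = "ku"  ["ku"]
27. n10.val = "qr"  ["qr"]
28. n10.hot = true  [B.ok > 21]
29. n13.hot = true  [terminal]
30. n0.lab = false  [not S₁.lab]
31. n0.wid = true  [S₀.ok == true]
32. n0.cnt = true  [S₁.wid == true]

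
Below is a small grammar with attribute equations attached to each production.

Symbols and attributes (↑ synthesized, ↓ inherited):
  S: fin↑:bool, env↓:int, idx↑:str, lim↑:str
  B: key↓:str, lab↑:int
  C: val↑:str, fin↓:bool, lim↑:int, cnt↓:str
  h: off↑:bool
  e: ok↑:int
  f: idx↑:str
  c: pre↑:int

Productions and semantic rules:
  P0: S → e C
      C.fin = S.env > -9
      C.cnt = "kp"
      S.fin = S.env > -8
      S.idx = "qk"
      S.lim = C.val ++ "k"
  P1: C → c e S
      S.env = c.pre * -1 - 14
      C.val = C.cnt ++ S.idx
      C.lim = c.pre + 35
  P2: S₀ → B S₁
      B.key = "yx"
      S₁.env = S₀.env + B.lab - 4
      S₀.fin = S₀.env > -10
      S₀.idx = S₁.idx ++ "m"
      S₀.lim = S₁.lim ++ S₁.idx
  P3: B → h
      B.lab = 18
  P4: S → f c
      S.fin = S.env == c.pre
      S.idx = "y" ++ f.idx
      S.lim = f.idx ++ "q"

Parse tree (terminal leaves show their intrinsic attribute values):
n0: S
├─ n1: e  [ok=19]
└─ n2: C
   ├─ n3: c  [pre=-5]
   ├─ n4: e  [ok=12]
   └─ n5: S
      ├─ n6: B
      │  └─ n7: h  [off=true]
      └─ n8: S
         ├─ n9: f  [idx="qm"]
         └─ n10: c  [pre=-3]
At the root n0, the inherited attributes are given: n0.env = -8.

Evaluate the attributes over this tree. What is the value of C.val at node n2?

1. n0.env = -8  [given at root]
2. n1.ok = 19  [terminal]
3. n2.fin = true  [S.env > -9]
4. n2.cnt = "kp"  ["kp"]
5. n3.pre = -5  [terminal]
6. n4.ok = 12  [terminal]
7. n5.env = -9  [c.pre * -1 - 14]
8. n6.key = "yx"  ["yx"]
9. n7.off = true  [terminal]
10. n6.lab = 18  [18]
11. n8.env = 5  [S₀.env + B.lab - 4]
12. n9.idx = "qm"  [terminal]
13. n10.pre = -3  [terminal]
14. n8.fin = false  [S.env == c.pre]
15. n8.idx = "yqm"  ["y" ++ f.idx]
16. n8.lim = "qmq"  [f.idx ++ "q"]
17. n5.fin = true  [S₀.env > -10]
18. n5.idx = "yqmm"  [S₁.idx ++ "m"]
19. n5.lim = "qmqyqm"  [S₁.lim ++ S₁.idx]
20. n2.val = "kpyqmm"  [C.cnt ++ S.idx]
21. n2.lim = 30  [c.pre + 35]
22. n0.fin = false  [S.env > -8]
23. n0.idx = "qk"  ["qk"]
24. n0.lim = "kpyqmmk"  [C.val ++ "k"]

"kpyqmm"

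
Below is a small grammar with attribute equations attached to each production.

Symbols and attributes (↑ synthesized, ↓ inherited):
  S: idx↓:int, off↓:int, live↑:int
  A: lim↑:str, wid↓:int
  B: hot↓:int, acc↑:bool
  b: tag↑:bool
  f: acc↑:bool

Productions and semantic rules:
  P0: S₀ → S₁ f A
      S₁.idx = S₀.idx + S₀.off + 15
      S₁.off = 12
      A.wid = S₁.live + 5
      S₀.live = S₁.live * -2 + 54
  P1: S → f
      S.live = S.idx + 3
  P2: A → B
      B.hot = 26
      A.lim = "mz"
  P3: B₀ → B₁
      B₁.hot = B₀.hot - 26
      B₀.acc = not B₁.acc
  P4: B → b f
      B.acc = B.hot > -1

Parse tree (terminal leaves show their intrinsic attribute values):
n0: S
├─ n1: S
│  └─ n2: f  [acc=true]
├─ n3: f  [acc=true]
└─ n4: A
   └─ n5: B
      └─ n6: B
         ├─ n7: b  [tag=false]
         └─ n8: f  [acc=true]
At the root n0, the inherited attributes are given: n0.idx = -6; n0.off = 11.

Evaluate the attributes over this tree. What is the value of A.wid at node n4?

1. n0.idx = -6  [given at root]
2. n0.off = 11  [given at root]
3. n1.idx = 20  [S₀.idx + S₀.off + 15]
4. n1.off = 12  [12]
5. n2.acc = true  [terminal]
6. n1.live = 23  [S.idx + 3]
7. n3.acc = true  [terminal]
8. n4.wid = 28  [S₁.live + 5]
9. n5.hot = 26  [26]
10. n6.hot = 0  [B₀.hot - 26]
11. n7.tag = false  [terminal]
12. n8.acc = true  [terminal]
13. n6.acc = true  [B.hot > -1]
14. n5.acc = false  [not B₁.acc]
15. n4.lim = "mz"  ["mz"]
16. n0.live = 8  [S₁.live * -2 + 54]

28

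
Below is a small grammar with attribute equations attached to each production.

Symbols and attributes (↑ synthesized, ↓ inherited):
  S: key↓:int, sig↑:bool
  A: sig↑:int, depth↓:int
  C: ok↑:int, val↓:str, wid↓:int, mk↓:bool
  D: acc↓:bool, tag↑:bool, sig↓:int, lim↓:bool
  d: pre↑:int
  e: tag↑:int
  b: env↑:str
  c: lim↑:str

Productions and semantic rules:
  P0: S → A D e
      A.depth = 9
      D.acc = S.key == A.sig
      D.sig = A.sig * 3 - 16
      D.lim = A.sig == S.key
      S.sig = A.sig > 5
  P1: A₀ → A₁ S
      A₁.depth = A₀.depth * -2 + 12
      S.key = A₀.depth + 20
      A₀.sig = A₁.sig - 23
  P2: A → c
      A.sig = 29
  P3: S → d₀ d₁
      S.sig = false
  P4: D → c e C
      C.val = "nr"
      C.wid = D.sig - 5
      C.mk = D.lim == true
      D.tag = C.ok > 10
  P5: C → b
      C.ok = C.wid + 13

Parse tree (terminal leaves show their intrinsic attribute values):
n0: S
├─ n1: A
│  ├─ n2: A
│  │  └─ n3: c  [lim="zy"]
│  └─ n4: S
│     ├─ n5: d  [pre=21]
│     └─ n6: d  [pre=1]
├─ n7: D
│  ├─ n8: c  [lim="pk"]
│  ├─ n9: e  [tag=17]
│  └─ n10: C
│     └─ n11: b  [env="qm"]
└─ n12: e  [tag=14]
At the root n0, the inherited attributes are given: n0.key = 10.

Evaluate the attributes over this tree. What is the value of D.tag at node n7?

false

1. n0.key = 10  [given at root]
2. n1.depth = 9  [9]
3. n2.depth = -6  [A₀.depth * -2 + 12]
4. n3.lim = "zy"  [terminal]
5. n2.sig = 29  [29]
6. n4.key = 29  [A₀.depth + 20]
7. n5.pre = 21  [terminal]
8. n6.pre = 1  [terminal]
9. n4.sig = false  [false]
10. n1.sig = 6  [A₁.sig - 23]
11. n7.acc = false  [S.key == A.sig]
12. n7.sig = 2  [A.sig * 3 - 16]
13. n7.lim = false  [A.sig == S.key]
14. n8.lim = "pk"  [terminal]
15. n9.tag = 17  [terminal]
16. n10.val = "nr"  ["nr"]
17. n10.wid = -3  [D.sig - 5]
18. n10.mk = false  [D.lim == true]
19. n11.env = "qm"  [terminal]
20. n10.ok = 10  [C.wid + 13]
21. n7.tag = false  [C.ok > 10]
22. n12.tag = 14  [terminal]
23. n0.sig = true  [A.sig > 5]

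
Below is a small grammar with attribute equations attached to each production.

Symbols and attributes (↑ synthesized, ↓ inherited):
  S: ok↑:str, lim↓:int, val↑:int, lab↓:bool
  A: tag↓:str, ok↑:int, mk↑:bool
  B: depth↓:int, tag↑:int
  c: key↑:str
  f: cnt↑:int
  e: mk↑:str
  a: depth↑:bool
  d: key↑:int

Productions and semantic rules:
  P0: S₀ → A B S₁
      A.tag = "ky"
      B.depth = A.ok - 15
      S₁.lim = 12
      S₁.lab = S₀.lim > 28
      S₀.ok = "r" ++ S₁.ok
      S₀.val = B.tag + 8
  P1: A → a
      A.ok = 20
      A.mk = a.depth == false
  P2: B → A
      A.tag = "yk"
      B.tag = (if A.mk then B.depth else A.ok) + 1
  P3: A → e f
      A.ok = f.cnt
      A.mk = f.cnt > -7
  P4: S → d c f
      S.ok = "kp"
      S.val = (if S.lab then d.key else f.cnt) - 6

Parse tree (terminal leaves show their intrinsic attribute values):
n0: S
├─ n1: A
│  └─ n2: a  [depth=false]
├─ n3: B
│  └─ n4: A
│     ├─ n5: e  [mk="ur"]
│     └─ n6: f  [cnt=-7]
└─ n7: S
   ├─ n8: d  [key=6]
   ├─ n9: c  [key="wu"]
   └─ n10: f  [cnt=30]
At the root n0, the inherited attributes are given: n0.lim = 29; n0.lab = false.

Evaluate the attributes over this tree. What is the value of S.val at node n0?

1. n0.lim = 29  [given at root]
2. n0.lab = false  [given at root]
3. n1.tag = "ky"  ["ky"]
4. n2.depth = false  [terminal]
5. n1.ok = 20  [20]
6. n1.mk = true  [a.depth == false]
7. n3.depth = 5  [A.ok - 15]
8. n4.tag = "yk"  ["yk"]
9. n5.mk = "ur"  [terminal]
10. n6.cnt = -7  [terminal]
11. n4.ok = -7  [f.cnt]
12. n4.mk = false  [f.cnt > -7]
13. n3.tag = -6  [(if A.mk then B.depth else A.ok) + 1]
14. n7.lim = 12  [12]
15. n7.lab = true  [S₀.lim > 28]
16. n8.key = 6  [terminal]
17. n9.key = "wu"  [terminal]
18. n10.cnt = 30  [terminal]
19. n7.ok = "kp"  ["kp"]
20. n7.val = 0  [(if S.lab then d.key else f.cnt) - 6]
21. n0.ok = "rkp"  ["r" ++ S₁.ok]
22. n0.val = 2  [B.tag + 8]

2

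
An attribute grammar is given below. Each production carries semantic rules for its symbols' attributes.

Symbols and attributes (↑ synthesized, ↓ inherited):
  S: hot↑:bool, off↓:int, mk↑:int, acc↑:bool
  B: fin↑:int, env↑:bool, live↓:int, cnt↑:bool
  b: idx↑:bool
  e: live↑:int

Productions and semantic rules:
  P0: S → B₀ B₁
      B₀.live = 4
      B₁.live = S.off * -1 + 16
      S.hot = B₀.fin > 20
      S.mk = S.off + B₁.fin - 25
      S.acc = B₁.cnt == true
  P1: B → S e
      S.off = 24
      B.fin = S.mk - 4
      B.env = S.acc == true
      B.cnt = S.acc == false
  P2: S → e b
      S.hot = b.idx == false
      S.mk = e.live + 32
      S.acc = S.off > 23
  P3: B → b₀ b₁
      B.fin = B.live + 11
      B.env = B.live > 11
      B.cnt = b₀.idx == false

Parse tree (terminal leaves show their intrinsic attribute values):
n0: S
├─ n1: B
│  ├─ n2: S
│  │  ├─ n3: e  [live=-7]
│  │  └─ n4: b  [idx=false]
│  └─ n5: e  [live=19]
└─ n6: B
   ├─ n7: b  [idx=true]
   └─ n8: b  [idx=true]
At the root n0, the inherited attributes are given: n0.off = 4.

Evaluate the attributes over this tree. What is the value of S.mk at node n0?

1. n0.off = 4  [given at root]
2. n1.live = 4  [4]
3. n2.off = 24  [24]
4. n3.live = -7  [terminal]
5. n4.idx = false  [terminal]
6. n2.hot = true  [b.idx == false]
7. n2.mk = 25  [e.live + 32]
8. n2.acc = true  [S.off > 23]
9. n5.live = 19  [terminal]
10. n1.fin = 21  [S.mk - 4]
11. n1.env = true  [S.acc == true]
12. n1.cnt = false  [S.acc == false]
13. n6.live = 12  [S.off * -1 + 16]
14. n7.idx = true  [terminal]
15. n8.idx = true  [terminal]
16. n6.fin = 23  [B.live + 11]
17. n6.env = true  [B.live > 11]
18. n6.cnt = false  [b₀.idx == false]
19. n0.hot = true  [B₀.fin > 20]
20. n0.mk = 2  [S.off + B₁.fin - 25]
21. n0.acc = false  [B₁.cnt == true]

2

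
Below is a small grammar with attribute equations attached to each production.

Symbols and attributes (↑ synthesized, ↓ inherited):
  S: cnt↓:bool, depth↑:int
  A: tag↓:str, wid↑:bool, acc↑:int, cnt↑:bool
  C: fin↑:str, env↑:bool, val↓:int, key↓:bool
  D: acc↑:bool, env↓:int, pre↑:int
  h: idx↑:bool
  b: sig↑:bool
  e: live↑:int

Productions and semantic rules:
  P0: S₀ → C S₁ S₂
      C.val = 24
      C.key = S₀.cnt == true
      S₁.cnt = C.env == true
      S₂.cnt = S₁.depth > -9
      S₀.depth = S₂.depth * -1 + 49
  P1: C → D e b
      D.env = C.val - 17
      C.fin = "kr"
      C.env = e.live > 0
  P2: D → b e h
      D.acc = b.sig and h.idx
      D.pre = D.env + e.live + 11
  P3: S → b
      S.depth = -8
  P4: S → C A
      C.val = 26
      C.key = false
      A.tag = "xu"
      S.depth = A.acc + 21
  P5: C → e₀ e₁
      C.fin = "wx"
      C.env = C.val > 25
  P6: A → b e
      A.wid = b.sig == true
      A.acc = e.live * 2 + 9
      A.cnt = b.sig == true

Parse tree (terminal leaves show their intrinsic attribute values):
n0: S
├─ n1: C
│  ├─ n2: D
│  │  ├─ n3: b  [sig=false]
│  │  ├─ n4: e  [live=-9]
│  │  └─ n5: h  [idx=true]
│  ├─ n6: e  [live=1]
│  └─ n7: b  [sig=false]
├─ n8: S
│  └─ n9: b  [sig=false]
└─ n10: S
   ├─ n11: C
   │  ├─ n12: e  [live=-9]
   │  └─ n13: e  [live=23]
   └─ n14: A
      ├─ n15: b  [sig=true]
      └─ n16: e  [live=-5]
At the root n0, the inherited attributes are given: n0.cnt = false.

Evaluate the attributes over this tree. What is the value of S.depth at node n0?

1. n0.cnt = false  [given at root]
2. n1.val = 24  [24]
3. n1.key = false  [S₀.cnt == true]
4. n2.env = 7  [C.val - 17]
5. n3.sig = false  [terminal]
6. n4.live = -9  [terminal]
7. n5.idx = true  [terminal]
8. n2.acc = false  [b.sig and h.idx]
9. n2.pre = 9  [D.env + e.live + 11]
10. n6.live = 1  [terminal]
11. n7.sig = false  [terminal]
12. n1.fin = "kr"  ["kr"]
13. n1.env = true  [e.live > 0]
14. n8.cnt = true  [C.env == true]
15. n9.sig = false  [terminal]
16. n8.depth = -8  [-8]
17. n10.cnt = true  [S₁.depth > -9]
18. n11.val = 26  [26]
19. n11.key = false  [false]
20. n12.live = -9  [terminal]
21. n13.live = 23  [terminal]
22. n11.fin = "wx"  ["wx"]
23. n11.env = true  [C.val > 25]
24. n14.tag = "xu"  ["xu"]
25. n15.sig = true  [terminal]
26. n16.live = -5  [terminal]
27. n14.wid = true  [b.sig == true]
28. n14.acc = -1  [e.live * 2 + 9]
29. n14.cnt = true  [b.sig == true]
30. n10.depth = 20  [A.acc + 21]
31. n0.depth = 29  [S₂.depth * -1 + 49]

29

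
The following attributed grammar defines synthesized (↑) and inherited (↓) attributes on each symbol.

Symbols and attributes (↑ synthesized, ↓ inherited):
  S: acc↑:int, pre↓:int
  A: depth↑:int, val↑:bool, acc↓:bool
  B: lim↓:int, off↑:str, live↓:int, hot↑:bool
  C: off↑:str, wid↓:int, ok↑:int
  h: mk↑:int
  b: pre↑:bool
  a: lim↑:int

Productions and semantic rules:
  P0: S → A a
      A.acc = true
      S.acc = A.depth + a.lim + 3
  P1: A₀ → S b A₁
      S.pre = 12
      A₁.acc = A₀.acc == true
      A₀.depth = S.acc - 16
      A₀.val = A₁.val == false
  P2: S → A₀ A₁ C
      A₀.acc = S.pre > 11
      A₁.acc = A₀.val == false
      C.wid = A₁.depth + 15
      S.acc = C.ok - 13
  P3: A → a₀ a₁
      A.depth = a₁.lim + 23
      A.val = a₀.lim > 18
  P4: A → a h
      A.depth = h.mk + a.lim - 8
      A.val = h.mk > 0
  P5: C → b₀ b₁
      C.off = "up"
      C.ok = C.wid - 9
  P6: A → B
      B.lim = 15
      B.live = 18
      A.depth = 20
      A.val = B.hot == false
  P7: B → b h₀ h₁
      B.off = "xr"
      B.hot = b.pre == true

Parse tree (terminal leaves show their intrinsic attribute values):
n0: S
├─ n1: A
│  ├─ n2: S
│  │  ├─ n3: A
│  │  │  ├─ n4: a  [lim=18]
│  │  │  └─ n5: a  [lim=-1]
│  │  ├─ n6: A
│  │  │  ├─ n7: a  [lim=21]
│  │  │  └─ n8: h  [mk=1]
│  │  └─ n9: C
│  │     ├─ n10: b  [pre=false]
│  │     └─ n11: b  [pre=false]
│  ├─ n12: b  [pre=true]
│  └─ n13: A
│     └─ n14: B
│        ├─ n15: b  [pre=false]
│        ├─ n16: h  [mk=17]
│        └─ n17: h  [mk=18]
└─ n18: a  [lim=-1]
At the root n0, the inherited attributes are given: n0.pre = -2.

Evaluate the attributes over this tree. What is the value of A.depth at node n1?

1. n0.pre = -2  [given at root]
2. n1.acc = true  [true]
3. n2.pre = 12  [12]
4. n3.acc = true  [S.pre > 11]
5. n4.lim = 18  [terminal]
6. n5.lim = -1  [terminal]
7. n3.depth = 22  [a₁.lim + 23]
8. n3.val = false  [a₀.lim > 18]
9. n6.acc = true  [A₀.val == false]
10. n7.lim = 21  [terminal]
11. n8.mk = 1  [terminal]
12. n6.depth = 14  [h.mk + a.lim - 8]
13. n6.val = true  [h.mk > 0]
14. n9.wid = 29  [A₁.depth + 15]
15. n10.pre = false  [terminal]
16. n11.pre = false  [terminal]
17. n9.off = "up"  ["up"]
18. n9.ok = 20  [C.wid - 9]
19. n2.acc = 7  [C.ok - 13]
20. n12.pre = true  [terminal]
21. n13.acc = true  [A₀.acc == true]
22. n14.lim = 15  [15]
23. n14.live = 18  [18]
24. n15.pre = false  [terminal]
25. n16.mk = 17  [terminal]
26. n17.mk = 18  [terminal]
27. n14.off = "xr"  ["xr"]
28. n14.hot = false  [b.pre == true]
29. n13.depth = 20  [20]
30. n13.val = true  [B.hot == false]
31. n1.depth = -9  [S.acc - 16]
32. n1.val = false  [A₁.val == false]
33. n18.lim = -1  [terminal]
34. n0.acc = -7  [A.depth + a.lim + 3]

-9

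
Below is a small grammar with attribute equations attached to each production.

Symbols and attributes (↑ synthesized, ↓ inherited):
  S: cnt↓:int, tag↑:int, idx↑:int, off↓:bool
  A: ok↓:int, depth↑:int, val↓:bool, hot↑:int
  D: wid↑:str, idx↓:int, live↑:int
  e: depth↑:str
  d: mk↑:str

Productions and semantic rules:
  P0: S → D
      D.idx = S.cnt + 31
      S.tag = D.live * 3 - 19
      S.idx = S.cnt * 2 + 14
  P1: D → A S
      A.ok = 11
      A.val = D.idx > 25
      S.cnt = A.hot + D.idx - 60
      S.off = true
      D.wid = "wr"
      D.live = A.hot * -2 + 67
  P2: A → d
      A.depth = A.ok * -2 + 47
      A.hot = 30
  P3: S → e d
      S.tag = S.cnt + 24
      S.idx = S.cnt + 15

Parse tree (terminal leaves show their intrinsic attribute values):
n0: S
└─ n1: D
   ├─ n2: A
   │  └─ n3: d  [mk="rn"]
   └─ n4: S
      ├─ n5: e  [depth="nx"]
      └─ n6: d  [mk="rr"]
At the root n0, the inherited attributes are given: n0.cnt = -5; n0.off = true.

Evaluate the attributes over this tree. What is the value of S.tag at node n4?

20

1. n0.cnt = -5  [given at root]
2. n0.off = true  [given at root]
3. n1.idx = 26  [S.cnt + 31]
4. n2.ok = 11  [11]
5. n2.val = true  [D.idx > 25]
6. n3.mk = "rn"  [terminal]
7. n2.depth = 25  [A.ok * -2 + 47]
8. n2.hot = 30  [30]
9. n4.cnt = -4  [A.hot + D.idx - 60]
10. n4.off = true  [true]
11. n5.depth = "nx"  [terminal]
12. n6.mk = "rr"  [terminal]
13. n4.tag = 20  [S.cnt + 24]
14. n4.idx = 11  [S.cnt + 15]
15. n1.wid = "wr"  ["wr"]
16. n1.live = 7  [A.hot * -2 + 67]
17. n0.tag = 2  [D.live * 3 - 19]
18. n0.idx = 4  [S.cnt * 2 + 14]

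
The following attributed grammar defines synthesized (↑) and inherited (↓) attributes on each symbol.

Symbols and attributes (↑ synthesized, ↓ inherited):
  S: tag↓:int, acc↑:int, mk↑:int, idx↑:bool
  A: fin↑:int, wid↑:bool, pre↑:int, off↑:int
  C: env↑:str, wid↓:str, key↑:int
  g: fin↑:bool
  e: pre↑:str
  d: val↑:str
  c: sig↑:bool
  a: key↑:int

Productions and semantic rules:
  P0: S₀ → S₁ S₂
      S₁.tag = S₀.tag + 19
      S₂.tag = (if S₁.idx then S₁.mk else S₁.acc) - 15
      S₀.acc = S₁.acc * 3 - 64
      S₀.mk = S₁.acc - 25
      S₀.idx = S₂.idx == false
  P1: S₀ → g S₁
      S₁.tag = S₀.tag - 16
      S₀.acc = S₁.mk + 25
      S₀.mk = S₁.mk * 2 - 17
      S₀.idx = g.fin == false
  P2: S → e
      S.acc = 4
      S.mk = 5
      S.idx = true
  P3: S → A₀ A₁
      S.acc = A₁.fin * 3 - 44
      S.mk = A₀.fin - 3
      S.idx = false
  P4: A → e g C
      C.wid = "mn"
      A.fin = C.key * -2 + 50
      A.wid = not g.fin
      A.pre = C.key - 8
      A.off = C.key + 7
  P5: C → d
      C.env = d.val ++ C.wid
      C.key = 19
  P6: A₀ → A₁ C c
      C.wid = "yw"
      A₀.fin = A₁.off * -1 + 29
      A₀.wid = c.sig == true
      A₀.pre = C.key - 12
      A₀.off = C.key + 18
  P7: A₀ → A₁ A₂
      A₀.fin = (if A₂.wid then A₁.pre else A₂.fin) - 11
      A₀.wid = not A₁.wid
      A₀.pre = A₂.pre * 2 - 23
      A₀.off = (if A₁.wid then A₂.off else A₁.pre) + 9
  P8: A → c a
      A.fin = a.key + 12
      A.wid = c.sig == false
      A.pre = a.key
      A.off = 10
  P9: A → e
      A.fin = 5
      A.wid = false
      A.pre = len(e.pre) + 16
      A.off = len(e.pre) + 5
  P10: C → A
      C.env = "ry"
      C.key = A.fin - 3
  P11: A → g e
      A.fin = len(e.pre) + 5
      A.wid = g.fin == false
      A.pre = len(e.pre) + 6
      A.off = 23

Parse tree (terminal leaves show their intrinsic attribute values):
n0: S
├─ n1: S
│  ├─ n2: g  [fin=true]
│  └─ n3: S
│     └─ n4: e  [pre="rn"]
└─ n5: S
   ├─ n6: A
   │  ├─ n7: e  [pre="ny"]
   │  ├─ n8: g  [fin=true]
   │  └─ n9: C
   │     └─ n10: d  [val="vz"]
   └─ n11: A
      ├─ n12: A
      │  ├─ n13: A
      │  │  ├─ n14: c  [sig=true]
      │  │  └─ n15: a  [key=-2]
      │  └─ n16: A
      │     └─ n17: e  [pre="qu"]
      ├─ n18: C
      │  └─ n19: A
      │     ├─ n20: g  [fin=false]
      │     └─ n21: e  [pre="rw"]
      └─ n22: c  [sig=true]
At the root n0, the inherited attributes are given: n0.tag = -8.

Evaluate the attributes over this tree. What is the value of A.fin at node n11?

1. n0.tag = -8  [given at root]
2. n1.tag = 11  [S₀.tag + 19]
3. n2.fin = true  [terminal]
4. n3.tag = -5  [S₀.tag - 16]
5. n4.pre = "rn"  [terminal]
6. n3.acc = 4  [4]
7. n3.mk = 5  [5]
8. n3.idx = true  [true]
9. n1.acc = 30  [S₁.mk + 25]
10. n1.mk = -7  [S₁.mk * 2 - 17]
11. n1.idx = false  [g.fin == false]
12. n5.tag = 15  [(if S₁.idx then S₁.mk else S₁.acc) - 15]
13. n7.pre = "ny"  [terminal]
14. n8.fin = true  [terminal]
15. n9.wid = "mn"  ["mn"]
16. n10.val = "vz"  [terminal]
17. n9.env = "vzmn"  [d.val ++ C.wid]
18. n9.key = 19  [19]
19. n6.fin = 12  [C.key * -2 + 50]
20. n6.wid = false  [not g.fin]
21. n6.pre = 11  [C.key - 8]
22. n6.off = 26  [C.key + 7]
23. n14.sig = true  [terminal]
24. n15.key = -2  [terminal]
25. n13.fin = 10  [a.key + 12]
26. n13.wid = false  [c.sig == false]
27. n13.pre = -2  [a.key]
28. n13.off = 10  [10]
29. n17.pre = "qu"  [terminal]
30. n16.fin = 5  [5]
31. n16.wid = false  [false]
32. n16.pre = 18  [len(e.pre) + 16]
33. n16.off = 7  [len(e.pre) + 5]
34. n12.fin = -6  [(if A₂.wid then A₁.pre else A₂.fin) - 11]
35. n12.wid = true  [not A₁.wid]
36. n12.pre = 13  [A₂.pre * 2 - 23]
37. n12.off = 7  [(if A₁.wid then A₂.off else A₁.pre) + 9]
38. n18.wid = "yw"  ["yw"]
39. n20.fin = false  [terminal]
40. n21.pre = "rw"  [terminal]
41. n19.fin = 7  [len(e.pre) + 5]
42. n19.wid = true  [g.fin == false]
43. n19.pre = 8  [len(e.pre) + 6]
44. n19.off = 23  [23]
45. n18.env = "ry"  ["ry"]
46. n18.key = 4  [A.fin - 3]
47. n22.sig = true  [terminal]
48. n11.fin = 22  [A₁.off * -1 + 29]
49. n11.wid = true  [c.sig == true]
50. n11.pre = -8  [C.key - 12]
51. n11.off = 22  [C.key + 18]
52. n5.acc = 22  [A₁.fin * 3 - 44]
53. n5.mk = 9  [A₀.fin - 3]
54. n5.idx = false  [false]
55. n0.acc = 26  [S₁.acc * 3 - 64]
56. n0.mk = 5  [S₁.acc - 25]
57. n0.idx = true  [S₂.idx == false]

22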